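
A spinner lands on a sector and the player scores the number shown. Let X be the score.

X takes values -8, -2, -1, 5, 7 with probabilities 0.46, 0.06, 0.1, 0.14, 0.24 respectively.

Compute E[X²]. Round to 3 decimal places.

45.040

E[X²] = (-8)²(0.46) + (-2)²(0.06) + (-1)²(0.1) + (5)²(0.14) + (7)²(0.24) = 45.04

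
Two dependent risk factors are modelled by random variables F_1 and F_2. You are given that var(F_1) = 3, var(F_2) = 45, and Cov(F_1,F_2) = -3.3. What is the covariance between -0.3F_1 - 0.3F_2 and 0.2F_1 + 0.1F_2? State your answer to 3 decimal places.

-1.233

Cov(-0.3F_1 - 0.3F_2, 0.2F_1 + 0.1F_2) = (-0.3)(0.2)var(F_1) + (-0.3)(0.1)var(F_2) + [(-0.3)(0.1) + (-0.3)(0.2)]Cov(F_1,F_2)
= -0.06·3 + -0.03·45 + -0.09·-3.3 = -1.233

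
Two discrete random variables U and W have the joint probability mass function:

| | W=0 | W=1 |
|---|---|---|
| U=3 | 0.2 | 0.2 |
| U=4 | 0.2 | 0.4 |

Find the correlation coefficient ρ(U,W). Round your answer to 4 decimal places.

E[U] = 3.6,  E[W] = 0.6
E[UW] = 2.2
Cov(U,W) = E[UW] − E[U]E[W] = 2.2 − (3.6)(0.6) = 0.04
Var(U) = 0.24,  Var(W) = 0.24
ρ = 0.04 / √(0.24·0.24) ≈ 0.1667

0.1667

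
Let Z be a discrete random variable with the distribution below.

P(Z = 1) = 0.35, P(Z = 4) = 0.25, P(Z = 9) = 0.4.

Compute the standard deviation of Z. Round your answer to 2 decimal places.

3.50

E[Z] = (1)(0.35) + (4)(0.25) + (9)(0.4) = 4.95
E[Z²] = (1)²(0.35) + (4)²(0.25) + (9)²(0.4) = 36.75
Var(Z) = E[Z²] − (E[Z])² = 36.75 − (4.95)² = 12.2475
sd(Z) = √12.2475 ≈ 3.50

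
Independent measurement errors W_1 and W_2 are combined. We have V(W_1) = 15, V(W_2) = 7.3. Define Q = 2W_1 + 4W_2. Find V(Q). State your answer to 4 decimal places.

By independence, V(Q) = (2)²V(W_1) + (4)²V(W_2)
= (2)²·15 + (4)²·7.3 = 176.8

176.8000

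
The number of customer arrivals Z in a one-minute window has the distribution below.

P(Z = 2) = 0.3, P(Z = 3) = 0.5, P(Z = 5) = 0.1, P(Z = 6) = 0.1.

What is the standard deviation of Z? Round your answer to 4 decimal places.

E[Z] = (2)(0.3) + (3)(0.5) + (5)(0.1) + (6)(0.1) = 3.2
E[Z²] = (2)²(0.3) + (3)²(0.5) + (5)²(0.1) + (6)²(0.1) = 11.8
Var(Z) = E[Z²] − (E[Z])² = 11.8 − (3.2)² = 1.56
σ(Z) = √1.56 ≈ 1.2490

1.2490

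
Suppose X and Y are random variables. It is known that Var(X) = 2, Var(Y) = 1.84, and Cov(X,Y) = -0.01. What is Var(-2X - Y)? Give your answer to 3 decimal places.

9.800

Var(-2X - Y) = (-2)²·Var(X) + (-1)²·Var(Y) + 2·(-2)·(-1)·Cov(X,Y)
= 4·2 + 1·1.84 + 4·-0.01 = 9.8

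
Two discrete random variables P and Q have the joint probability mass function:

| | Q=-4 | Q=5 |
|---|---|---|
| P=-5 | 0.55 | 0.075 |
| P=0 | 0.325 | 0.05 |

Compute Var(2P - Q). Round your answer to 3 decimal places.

E[P] = -3.125,  E[Q] = -2.875,  E[PQ] = 9.125
Var(P) = 15.625 − (-3.125)² = 5.859375;  Var(Q) = 17.125 − (-2.875)² = 8.859375
cov(P,Q) = 9.125 − (-3.125)(-2.875) = 0.140625
Var(2P - Q) = (2)²·5.859375 + (-1)²·8.859375 + 2·(2)·(-1)·0.140625 = 31.734375

31.734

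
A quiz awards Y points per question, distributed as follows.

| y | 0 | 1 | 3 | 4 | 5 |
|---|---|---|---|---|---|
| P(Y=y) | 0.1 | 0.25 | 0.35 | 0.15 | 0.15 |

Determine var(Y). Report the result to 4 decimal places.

E[Y] = (0)(0.1) + (1)(0.25) + (3)(0.35) + (4)(0.15) + (5)(0.15) = 2.65
E[Y²] = (0)²(0.1) + (1)²(0.25) + (3)²(0.35) + (4)²(0.15) + (5)²(0.15) = 9.55
var(Y) = E[Y²] − (E[Y])² = 9.55 − (2.65)² = 2.5275

2.5275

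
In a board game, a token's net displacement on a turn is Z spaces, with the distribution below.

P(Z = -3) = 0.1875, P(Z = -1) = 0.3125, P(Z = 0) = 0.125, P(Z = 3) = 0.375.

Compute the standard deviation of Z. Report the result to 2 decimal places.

E[Z] = (-3)(0.1875) + (-1)(0.3125) + (0)(0.125) + (3)(0.375) = 0.25
E[Z²] = (-3)²(0.1875) + (-1)²(0.3125) + (0)²(0.125) + (3)²(0.375) = 5.375
Var(Z) = E[Z²] − (E[Z])² = 5.375 − (0.25)² = 5.3125
σ(Z) = √5.3125 ≈ 2.30

2.30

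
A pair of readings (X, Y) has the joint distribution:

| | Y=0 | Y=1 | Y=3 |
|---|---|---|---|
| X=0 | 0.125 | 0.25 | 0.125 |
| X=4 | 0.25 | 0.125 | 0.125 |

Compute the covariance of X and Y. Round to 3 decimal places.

-0.250

E[X] = 2,  E[Y] = 1.125
E[XY] = 2
Cov(X,Y) = E[XY] − E[X]E[Y] = 2 − (2)(1.125) = -0.25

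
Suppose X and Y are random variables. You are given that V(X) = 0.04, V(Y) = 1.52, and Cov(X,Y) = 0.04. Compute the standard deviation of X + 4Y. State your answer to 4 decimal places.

V(X + 4Y) = (1)²·V(X) + (4)²·V(Y) + 2·(1)·(4)·Cov(X,Y)
= 1·0.04 + 16·1.52 + 8·0.04 = 24.68
SD(X + 4Y) = √24.68 ≈ 4.9679

4.9679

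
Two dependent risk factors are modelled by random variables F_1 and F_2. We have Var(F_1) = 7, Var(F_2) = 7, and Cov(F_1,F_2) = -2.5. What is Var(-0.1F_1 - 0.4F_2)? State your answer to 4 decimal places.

Var(-0.1F_1 - 0.4F_2) = (-0.1)²·Var(F_1) + (-0.4)²·Var(F_2) + 2·(-0.1)·(-0.4)·Cov(F_1,F_2)
= 0.01·7 + 0.16·7 + 0.08·-2.5 = 0.99

0.9900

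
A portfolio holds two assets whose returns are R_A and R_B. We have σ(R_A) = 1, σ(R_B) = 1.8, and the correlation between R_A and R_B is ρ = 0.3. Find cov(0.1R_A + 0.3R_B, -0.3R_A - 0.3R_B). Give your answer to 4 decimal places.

-0.3864

V(R_A) = (1)² = 1;  V(R_B) = (1.8)² = 3.24
cov(R_A,R_B) = ρ·σ(R_A)·σ(R_B) = 0.3·1·1.8 = 0.54
cov(0.1R_A + 0.3R_B, -0.3R_A - 0.3R_B) = (0.1)(-0.3)V(R_A) + (0.3)(-0.3)V(R_B) + [(0.1)(-0.3) + (0.3)(-0.3)]cov(R_A,R_B)
= -0.03·1 + -0.09·3.24 + -0.12·0.54 = -0.3864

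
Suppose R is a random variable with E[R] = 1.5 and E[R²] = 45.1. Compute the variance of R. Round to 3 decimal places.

Var(R) = 45.1 − (1.5)² = 42.85

42.850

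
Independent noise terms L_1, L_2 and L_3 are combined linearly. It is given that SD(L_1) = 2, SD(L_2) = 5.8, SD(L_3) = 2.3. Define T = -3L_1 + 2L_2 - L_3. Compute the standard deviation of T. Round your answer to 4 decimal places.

var(L_1) = 4, var(L_2) = 33.64, var(L_3) = 5.29
By independence, var(T) = (-3)²var(L_1) + (2)²var(L_2) + (-1)²var(L_3)
= (-3)²·4 + (2)²·33.64 + (-1)²·5.29 = 175.85
SD(T) = √175.85 ≈ 13.2608

13.2608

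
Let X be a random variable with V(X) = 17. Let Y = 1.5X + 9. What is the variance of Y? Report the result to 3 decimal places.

38.250

V(1.5X + 9) = (1.5)²·V(X) = 2.25·17 = 38.25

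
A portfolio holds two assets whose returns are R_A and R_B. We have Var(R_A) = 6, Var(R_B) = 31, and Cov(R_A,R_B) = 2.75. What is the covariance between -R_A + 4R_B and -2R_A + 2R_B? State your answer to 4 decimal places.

232.5000

Cov(-R_A + 4R_B, -2R_A + 2R_B) = (-1)(-2)Var(R_A) + (4)(2)Var(R_B) + [(-1)(2) + (4)(-2)]Cov(R_A,R_B)
= 2·6 + 8·31 + -10·2.75 = 232.5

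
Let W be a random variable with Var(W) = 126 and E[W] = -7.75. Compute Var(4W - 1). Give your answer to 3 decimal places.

2016.000

Var(4W - 1) = (4)²·Var(W) = 16·126 = 2016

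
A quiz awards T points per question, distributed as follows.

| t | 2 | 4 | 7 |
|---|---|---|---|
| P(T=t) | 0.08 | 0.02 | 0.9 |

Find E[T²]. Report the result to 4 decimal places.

44.7400

E[T²] = (2)²(0.08) + (4)²(0.02) + (7)²(0.9) = 44.74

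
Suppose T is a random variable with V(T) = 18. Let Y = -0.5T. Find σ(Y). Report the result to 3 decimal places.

2.121

V(-0.5T) = (-0.5)²·18 = 4.5
σ(Y) = √4.5 ≈ 2.121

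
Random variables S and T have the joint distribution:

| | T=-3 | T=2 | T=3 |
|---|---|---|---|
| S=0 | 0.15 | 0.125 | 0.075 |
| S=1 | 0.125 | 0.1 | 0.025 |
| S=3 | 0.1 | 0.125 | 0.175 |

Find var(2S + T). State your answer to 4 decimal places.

E[S] = 1.45,  E[T] = 0.4,  E[ST] = 1.325
var(S) = 3.85 − (1.45)² = 1.7475;  var(T) = 7.25 − (0.4)² = 7.09
Cov(S,T) = 1.325 − (1.45)(0.4) = 0.745
var(2S + T) = (2)²·1.7475 + (1)²·7.09 + 2·(2)·(1)·0.745 = 17.06

17.0600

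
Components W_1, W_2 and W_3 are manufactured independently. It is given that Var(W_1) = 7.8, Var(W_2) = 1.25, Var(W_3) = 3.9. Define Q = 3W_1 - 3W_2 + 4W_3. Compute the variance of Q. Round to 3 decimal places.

143.850

By independence, Var(Q) = (3)²Var(W_1) + (-3)²Var(W_2) + (4)²Var(W_3)
= (3)²·7.8 + (-3)²·1.25 + (4)²·3.9 = 143.85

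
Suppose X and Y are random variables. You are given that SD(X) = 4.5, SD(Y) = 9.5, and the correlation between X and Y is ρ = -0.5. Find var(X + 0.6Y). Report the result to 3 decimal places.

27.090

var(X) = (4.5)² = 20.25;  var(Y) = (9.5)² = 90.25
Cov(X,Y) = ρ·SD(X)·SD(Y) = -0.5·4.5·9.5 = -21.375
var(X + 0.6Y) = (1)²·var(X) + (0.6)²·var(Y) + 2·(1)·(0.6)·Cov(X,Y)
= 1·20.25 + 0.36·90.25 + 1.2·-21.375 = 27.09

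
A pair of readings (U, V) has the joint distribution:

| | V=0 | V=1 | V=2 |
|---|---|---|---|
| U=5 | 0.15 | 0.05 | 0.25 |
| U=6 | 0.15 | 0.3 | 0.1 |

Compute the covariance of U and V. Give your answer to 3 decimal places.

E[U] = 5.55,  E[V] = 1.05
E[UV] = 5.75
Cov(U,V) = E[UV] − E[U]E[V] = 5.75 − (5.55)(1.05) = -0.0775

-0.078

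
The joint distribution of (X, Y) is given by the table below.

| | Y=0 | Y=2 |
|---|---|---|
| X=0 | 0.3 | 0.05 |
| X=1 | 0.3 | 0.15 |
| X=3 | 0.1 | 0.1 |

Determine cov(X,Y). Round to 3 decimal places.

0.270

E[X] = 1.05,  E[Y] = 0.6
E[XY] = 0.9
cov(X,Y) = E[XY] − E[X]E[Y] = 0.9 − (1.05)(0.6) = 0.27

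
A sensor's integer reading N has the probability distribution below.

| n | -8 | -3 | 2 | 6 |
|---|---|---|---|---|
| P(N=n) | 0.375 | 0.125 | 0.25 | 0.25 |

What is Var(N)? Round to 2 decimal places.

E[N] = (-8)(0.375) + (-3)(0.125) + (2)(0.25) + (6)(0.25) = -1.375
E[N²] = (-8)²(0.375) + (-3)²(0.125) + (2)²(0.25) + (6)²(0.25) = 35.125
Var(N) = E[N²] − (E[N])² = 35.125 − (-1.375)² = 33.234375

33.23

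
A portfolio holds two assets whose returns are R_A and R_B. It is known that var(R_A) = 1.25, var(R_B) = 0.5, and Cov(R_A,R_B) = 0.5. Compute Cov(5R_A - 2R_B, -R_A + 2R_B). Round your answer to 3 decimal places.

Cov(5R_A - 2R_B, -R_A + 2R_B) = (5)(-1)var(R_A) + (-2)(2)var(R_B) + [(5)(2) + (-2)(-1)]Cov(R_A,R_B)
= -5·1.25 + -4·0.5 + 12·0.5 = -2.25

-2.250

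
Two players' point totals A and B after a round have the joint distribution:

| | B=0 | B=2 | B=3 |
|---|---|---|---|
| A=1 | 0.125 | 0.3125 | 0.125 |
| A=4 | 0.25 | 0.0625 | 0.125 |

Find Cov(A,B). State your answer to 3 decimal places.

-0.469

E[A] = 2.3125,  E[B] = 1.5
E[AB] = 3
Cov(A,B) = E[AB] − E[A]E[B] = 3 − (2.3125)(1.5) = -0.46875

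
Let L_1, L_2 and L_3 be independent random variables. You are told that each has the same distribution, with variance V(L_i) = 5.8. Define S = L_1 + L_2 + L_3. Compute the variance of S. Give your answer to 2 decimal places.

By independence, V(S) = (1)²V(L_1) + (1)²V(L_2) + (1)²V(L_3)
= (1)²·5.8 + (1)²·5.8 + (1)²·5.8 = 17.4

17.40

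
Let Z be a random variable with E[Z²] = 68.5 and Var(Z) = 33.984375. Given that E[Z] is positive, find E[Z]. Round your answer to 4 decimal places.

(E[Z])² = E[Z²] − Var(Z) = 68.5 − 33.984375 = 34.515625
E[Z] = √34.515625 = 5.875

5.8750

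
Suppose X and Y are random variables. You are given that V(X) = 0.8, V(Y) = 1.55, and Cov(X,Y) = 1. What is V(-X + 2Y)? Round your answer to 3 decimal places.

V(-X + 2Y) = (-1)²·V(X) + (2)²·V(Y) + 2·(-1)·(2)·Cov(X,Y)
= 1·0.8 + 4·1.55 + -4·1 = 3

3.000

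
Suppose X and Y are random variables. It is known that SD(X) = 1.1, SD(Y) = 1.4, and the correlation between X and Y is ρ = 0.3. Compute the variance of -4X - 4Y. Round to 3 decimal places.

65.504

Var(X) = (1.1)² = 1.21;  Var(Y) = (1.4)² = 1.96
Cov(X,Y) = ρ·SD(X)·SD(Y) = 0.3·1.1·1.4 = 0.462
Var(-4X - 4Y) = (-4)²·Var(X) + (-4)²·Var(Y) + 2·(-4)·(-4)·Cov(X,Y)
= 16·1.21 + 16·1.96 + 32·0.462 = 65.504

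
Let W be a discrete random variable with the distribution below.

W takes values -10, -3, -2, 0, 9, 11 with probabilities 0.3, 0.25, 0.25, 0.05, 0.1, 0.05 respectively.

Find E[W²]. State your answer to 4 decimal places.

47.4000

E[W²] = (-10)²(0.3) + (-3)²(0.25) + (-2)²(0.25) + (0)²(0.05) + (9)²(0.1) + (11)²(0.05) = 47.4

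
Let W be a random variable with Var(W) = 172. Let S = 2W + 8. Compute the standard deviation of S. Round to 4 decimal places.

Var(2W + 8) = (2)²·172 = 688
SD(S) = √688 ≈ 26.2298

26.2298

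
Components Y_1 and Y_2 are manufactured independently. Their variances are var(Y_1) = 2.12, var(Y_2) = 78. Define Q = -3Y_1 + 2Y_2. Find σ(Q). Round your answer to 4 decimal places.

18.1956

By independence, var(Q) = (-3)²var(Y_1) + (2)²var(Y_2)
= (-3)²·2.12 + (2)²·78 = 331.08
σ(Q) = √331.08 ≈ 18.1956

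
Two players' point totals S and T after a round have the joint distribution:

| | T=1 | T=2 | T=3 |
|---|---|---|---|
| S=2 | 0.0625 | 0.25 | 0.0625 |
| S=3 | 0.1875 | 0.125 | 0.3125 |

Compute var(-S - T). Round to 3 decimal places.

E[S] = 2.625,  E[T] = 2.125,  E[ST] = 5.625
var(S) = 7.125 − (2.625)² = 0.234375;  var(T) = 5.125 − (2.125)² = 0.609375
Cov(S,T) = 5.625 − (2.625)(2.125) = 0.046875
var(-S - T) = (-1)²·0.234375 + (-1)²·0.609375 + 2·(-1)·(-1)·0.046875 = 0.9375

0.938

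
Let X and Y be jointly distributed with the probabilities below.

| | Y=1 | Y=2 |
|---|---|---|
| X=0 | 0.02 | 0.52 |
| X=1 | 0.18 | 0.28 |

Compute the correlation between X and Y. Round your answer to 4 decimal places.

-0.4414

E[X] = 0.46,  E[Y] = 1.8
E[XY] = 0.74
cov(X,Y) = E[XY] − E[X]E[Y] = 0.74 − (0.46)(1.8) = -0.088
V(X) = 0.2484,  V(Y) = 0.16
ρ = -0.088 / √(0.2484·0.16) ≈ -0.4414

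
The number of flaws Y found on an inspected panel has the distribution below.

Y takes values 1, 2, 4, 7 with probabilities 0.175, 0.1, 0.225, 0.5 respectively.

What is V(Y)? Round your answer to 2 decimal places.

E[Y] = (1)(0.175) + (2)(0.1) + (4)(0.225) + (7)(0.5) = 4.775
E[Y²] = (1)²(0.175) + (2)²(0.1) + (4)²(0.225) + (7)²(0.5) = 28.675
V(Y) = E[Y²] − (E[Y])² = 28.675 − (4.775)² = 5.874375

5.87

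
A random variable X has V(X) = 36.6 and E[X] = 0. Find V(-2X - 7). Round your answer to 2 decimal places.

146.40

V(-2X - 7) = (-2)²·V(X) = 4·36.6 = 146.4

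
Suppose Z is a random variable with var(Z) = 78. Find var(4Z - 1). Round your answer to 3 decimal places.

1248.000

var(4Z - 1) = (4)²·var(Z) = 16·78 = 1248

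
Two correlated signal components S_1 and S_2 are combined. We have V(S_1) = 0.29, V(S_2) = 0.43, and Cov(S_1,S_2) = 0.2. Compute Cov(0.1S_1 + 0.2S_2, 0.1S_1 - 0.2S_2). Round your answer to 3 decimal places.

-0.014

Cov(0.1S_1 + 0.2S_2, 0.1S_1 - 0.2S_2) = (0.1)(0.1)V(S_1) + (0.2)(-0.2)V(S_2) + [(0.1)(-0.2) + (0.2)(0.1)]Cov(S_1,S_2)
= 0.01·0.29 + -0.04·0.43 + 0·0.2 = -0.0143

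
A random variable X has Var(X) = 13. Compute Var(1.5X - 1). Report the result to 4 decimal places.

29.2500

Var(1.5X - 1) = (1.5)²·Var(X) = 2.25·13 = 29.25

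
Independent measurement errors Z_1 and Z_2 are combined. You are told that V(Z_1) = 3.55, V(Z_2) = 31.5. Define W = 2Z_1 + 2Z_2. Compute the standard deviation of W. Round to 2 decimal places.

11.84

By independence, V(W) = (2)²V(Z_1) + (2)²V(Z_2)
= (2)²·3.55 + (2)²·31.5 = 140.2
SD(W) = √140.2 ≈ 11.84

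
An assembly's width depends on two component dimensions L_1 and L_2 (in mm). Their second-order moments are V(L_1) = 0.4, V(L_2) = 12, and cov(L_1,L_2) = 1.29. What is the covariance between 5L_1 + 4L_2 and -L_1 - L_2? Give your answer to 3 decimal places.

-61.610

cov(5L_1 + 4L_2, -L_1 - L_2) = (5)(-1)V(L_1) + (4)(-1)V(L_2) + [(5)(-1) + (4)(-1)]cov(L_1,L_2)
= -5·0.4 + -4·12 + -9·1.29 = -61.61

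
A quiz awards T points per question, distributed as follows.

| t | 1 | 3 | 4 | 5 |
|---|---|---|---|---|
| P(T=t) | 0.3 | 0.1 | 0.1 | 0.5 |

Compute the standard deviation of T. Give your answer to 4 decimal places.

E[T] = (1)(0.3) + (3)(0.1) + (4)(0.1) + (5)(0.5) = 3.5
E[T²] = (1)²(0.3) + (3)²(0.1) + (4)²(0.1) + (5)²(0.5) = 15.3
var(T) = E[T²] − (E[T])² = 15.3 − (3.5)² = 3.05
σ(T) = √3.05 ≈ 1.7464

1.7464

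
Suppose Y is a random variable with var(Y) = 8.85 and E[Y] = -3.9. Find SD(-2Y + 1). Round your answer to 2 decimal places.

5.95

var(-2Y + 1) = (-2)²·8.85 = 35.4
SD(-2Y + 1) = √35.4 ≈ 5.95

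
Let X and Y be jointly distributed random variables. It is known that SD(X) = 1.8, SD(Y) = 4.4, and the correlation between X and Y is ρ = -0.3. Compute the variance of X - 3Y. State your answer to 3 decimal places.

V(X) = (1.8)² = 3.24;  V(Y) = (4.4)² = 19.36
Cov(X,Y) = ρ·SD(X)·SD(Y) = -0.3·1.8·4.4 = -2.376
V(X - 3Y) = (1)²·V(X) + (-3)²·V(Y) + 2·(1)·(-3)·Cov(X,Y)
= 1·3.24 + 9·19.36 + -6·-2.376 = 191.736

191.736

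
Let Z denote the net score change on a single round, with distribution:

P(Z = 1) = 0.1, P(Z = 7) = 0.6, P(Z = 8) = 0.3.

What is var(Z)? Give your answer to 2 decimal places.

3.81

E[Z] = (1)(0.1) + (7)(0.6) + (8)(0.3) = 6.7
E[Z²] = (1)²(0.1) + (7)²(0.6) + (8)²(0.3) = 48.7
var(Z) = E[Z²] − (E[Z])² = 48.7 − (6.7)² = 3.81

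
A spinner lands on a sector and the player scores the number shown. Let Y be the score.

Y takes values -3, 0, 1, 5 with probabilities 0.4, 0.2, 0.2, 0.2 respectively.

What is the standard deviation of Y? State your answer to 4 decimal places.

E[Y] = (-3)(0.4) + (0)(0.2) + (1)(0.2) + (5)(0.2) = 0
E[Y²] = (-3)²(0.4) + (0)²(0.2) + (1)²(0.2) + (5)²(0.2) = 8.8
var(Y) = E[Y²] − (E[Y])² = 8.8 − (0)² = 8.8
σ(Y) = √8.8 ≈ 2.9665

2.9665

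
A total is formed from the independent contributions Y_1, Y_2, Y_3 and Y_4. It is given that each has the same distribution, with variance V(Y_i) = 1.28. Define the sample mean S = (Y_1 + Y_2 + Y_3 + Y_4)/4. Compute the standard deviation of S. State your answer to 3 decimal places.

By independence, V(S) = (0.25)²V(Y_1) + (0.25)²V(Y_2) + (0.25)²V(Y_3) + (0.25)²V(Y_4)
= (0.25)²·1.28 + (0.25)²·1.28 + (0.25)²·1.28 + (0.25)²·1.28 = 0.32
σ(S) = √0.32 ≈ 0.566

0.566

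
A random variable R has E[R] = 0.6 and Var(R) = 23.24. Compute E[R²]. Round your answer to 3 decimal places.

23.600

E[R²] = Var(R) + (E[R])² = 23.24 + (0.6)² = 23.6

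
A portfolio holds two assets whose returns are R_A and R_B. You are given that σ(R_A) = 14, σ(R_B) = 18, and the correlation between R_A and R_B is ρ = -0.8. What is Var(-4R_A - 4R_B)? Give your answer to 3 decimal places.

Var(R_A) = (14)² = 196;  Var(R_B) = (18)² = 324
Cov(R_A,R_B) = ρ·σ(R_A)·σ(R_B) = -0.8·14·18 = -201.6
Var(-4R_A - 4R_B) = (-4)²·Var(R_A) + (-4)²·Var(R_B) + 2·(-4)·(-4)·Cov(R_A,R_B)
= 16·196 + 16·324 + 32·-201.6 = 1868.8

1868.800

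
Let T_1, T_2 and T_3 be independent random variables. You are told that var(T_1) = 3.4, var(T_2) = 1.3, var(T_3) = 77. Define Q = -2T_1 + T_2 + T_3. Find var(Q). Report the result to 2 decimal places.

91.90

By independence, var(Q) = (-2)²var(T_1) + (1)²var(T_2) + (1)²var(T_3)
= (-2)²·3.4 + (1)²·1.3 + (1)²·77 = 91.9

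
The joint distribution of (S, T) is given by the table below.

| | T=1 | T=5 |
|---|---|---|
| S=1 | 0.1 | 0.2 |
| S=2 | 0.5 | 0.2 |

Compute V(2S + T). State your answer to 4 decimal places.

3.4000

E[S] = 1.7,  E[T] = 2.6,  E[ST] = 4.1
V(S) = 3.1 − (1.7)² = 0.21;  V(T) = 10.6 − (2.6)² = 3.84
Cov(S,T) = 4.1 − (1.7)(2.6) = -0.32
V(2S + T) = (2)²·0.21 + (1)²·3.84 + 2·(2)·(1)·-0.32 = 3.4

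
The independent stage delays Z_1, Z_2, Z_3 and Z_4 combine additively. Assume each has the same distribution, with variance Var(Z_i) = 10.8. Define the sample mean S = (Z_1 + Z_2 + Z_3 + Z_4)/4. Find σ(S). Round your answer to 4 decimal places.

By independence, Var(S) = (0.25)²Var(Z_1) + (0.25)²Var(Z_2) + (0.25)²Var(Z_3) + (0.25)²Var(Z_4)
= (0.25)²·10.8 + (0.25)²·10.8 + (0.25)²·10.8 + (0.25)²·10.8 = 2.7
σ(S) = √2.7 ≈ 1.6432

1.6432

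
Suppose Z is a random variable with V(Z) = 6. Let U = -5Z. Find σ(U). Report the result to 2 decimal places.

V(-5Z) = (-5)²·6 = 150
σ(U) = √150 ≈ 12.25

12.25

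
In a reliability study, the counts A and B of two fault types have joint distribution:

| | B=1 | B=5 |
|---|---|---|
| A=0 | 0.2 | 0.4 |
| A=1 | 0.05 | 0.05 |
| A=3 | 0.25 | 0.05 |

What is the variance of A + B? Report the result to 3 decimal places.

E[A] = 1,  E[B] = 3,  E[AB] = 1.8
V(A) = 2.8 − (1)² = 1.8;  V(B) = 13 − (3)² = 4
Cov(A,B) = 1.8 − (1)(3) = -1.2
V(A + B) = (1)²·1.8 + (1)²·4 + 2·(1)·(1)·-1.2 = 3.4

3.400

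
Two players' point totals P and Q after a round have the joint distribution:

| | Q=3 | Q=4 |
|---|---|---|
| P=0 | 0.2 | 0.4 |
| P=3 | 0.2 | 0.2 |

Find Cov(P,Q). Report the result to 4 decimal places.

E[P] = 1.2,  E[Q] = 3.6
E[PQ] = 4.2
Cov(P,Q) = E[PQ] − E[P]E[Q] = 4.2 − (1.2)(3.6) = -0.12

-0.1200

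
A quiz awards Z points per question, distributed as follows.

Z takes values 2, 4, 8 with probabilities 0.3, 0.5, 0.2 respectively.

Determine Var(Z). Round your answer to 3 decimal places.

E[Z] = (2)(0.3) + (4)(0.5) + (8)(0.2) = 4.2
E[Z²] = (2)²(0.3) + (4)²(0.5) + (8)²(0.2) = 22
Var(Z) = E[Z²] − (E[Z])² = 22 − (4.2)² = 4.36

4.360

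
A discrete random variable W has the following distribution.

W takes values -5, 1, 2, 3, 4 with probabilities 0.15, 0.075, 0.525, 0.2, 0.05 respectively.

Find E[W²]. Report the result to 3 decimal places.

8.525

E[W²] = (-5)²(0.15) + (1)²(0.075) + (2)²(0.525) + (3)²(0.2) + (4)²(0.05) = 8.525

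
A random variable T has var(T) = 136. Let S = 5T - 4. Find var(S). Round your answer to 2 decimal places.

3400.00

var(5T - 4) = (5)²·var(T) = 25·136 = 3400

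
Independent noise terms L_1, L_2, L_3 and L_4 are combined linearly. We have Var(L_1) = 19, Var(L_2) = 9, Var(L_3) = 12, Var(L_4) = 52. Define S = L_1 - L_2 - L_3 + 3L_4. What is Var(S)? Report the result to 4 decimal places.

By independence, Var(S) = (1)²Var(L_1) + (-1)²Var(L_2) + (-1)²Var(L_3) + (3)²Var(L_4)
= (1)²·19 + (-1)²·9 + (-1)²·12 + (3)²·52 = 508

508.0000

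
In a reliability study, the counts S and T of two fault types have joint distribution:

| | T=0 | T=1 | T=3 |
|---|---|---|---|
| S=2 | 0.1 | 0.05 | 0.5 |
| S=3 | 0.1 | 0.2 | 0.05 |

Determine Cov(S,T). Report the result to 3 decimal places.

E[S] = 2.35,  E[T] = 1.9
E[ST] = 4.15
Cov(S,T) = E[ST] − E[S]E[T] = 4.15 − (2.35)(1.9) = -0.315

-0.315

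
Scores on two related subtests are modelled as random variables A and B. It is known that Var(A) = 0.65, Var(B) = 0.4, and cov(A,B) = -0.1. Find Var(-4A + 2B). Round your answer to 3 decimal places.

Var(-4A + 2B) = (-4)²·Var(A) + (2)²·Var(B) + 2·(-4)·(2)·cov(A,B)
= 16·0.65 + 4·0.4 + -16·-0.1 = 13.6

13.600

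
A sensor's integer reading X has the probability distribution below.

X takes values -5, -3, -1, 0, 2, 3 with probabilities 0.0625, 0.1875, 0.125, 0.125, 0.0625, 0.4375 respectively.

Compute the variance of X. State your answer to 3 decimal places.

7.371

E[X] = (-5)(0.0625) + (-3)(0.1875) + (-1)(0.125) + (0)(0.125) + (2)(0.0625) + (3)(0.4375) = 0.4375
E[X²] = (-5)²(0.0625) + (-3)²(0.1875) + (-1)²(0.125) + (0)²(0.125) + (2)²(0.0625) + (3)²(0.4375) = 7.5625
Var(X) = E[X²] − (E[X])² = 7.5625 − (0.4375)² = 7.37109375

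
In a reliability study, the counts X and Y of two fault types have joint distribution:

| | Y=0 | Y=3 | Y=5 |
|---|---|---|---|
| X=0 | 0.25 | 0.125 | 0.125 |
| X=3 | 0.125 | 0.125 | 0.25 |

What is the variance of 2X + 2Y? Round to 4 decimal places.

35.4375

E[X] = 1.5,  E[Y] = 2.625,  E[XY] = 4.875
Var(X) = 4.5 − (1.5)² = 2.25;  Var(Y) = 11.625 − (2.625)² = 4.734375
cov(X,Y) = 4.875 − (1.5)(2.625) = 0.9375
Var(2X + 2Y) = (2)²·2.25 + (2)²·4.734375 + 2·(2)·(2)·0.9375 = 35.4375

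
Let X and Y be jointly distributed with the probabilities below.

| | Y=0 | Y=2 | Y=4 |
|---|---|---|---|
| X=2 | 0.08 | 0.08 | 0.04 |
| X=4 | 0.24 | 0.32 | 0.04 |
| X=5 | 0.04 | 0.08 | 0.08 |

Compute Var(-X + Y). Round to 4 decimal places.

2.5600

E[X] = 3.8,  E[Y] = 1.6,  E[XY] = 6.24
Var(X) = 15.4 − (3.8)² = 0.96;  Var(Y) = 4.48 − (1.6)² = 1.92
Cov(X,Y) = 6.24 − (3.8)(1.6) = 0.16
Var(-X + Y) = (-1)²·0.96 + (1)²·1.92 + 2·(-1)·(1)·0.16 = 2.56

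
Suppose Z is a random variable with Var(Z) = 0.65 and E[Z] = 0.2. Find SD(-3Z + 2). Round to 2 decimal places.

Var(-3Z + 2) = (-3)²·0.65 = 5.85
SD(-3Z + 2) = √5.85 ≈ 2.42

2.42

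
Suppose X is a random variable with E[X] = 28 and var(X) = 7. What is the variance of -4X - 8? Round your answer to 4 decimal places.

112.0000

var(-4X - 8) = (-4)²·var(X) = 16·7 = 112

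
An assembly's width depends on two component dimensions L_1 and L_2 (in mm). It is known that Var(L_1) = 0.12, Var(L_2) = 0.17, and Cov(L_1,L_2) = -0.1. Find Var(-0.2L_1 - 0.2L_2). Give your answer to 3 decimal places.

Var(-0.2L_1 - 0.2L_2) = (-0.2)²·Var(L_1) + (-0.2)²·Var(L_2) + 2·(-0.2)·(-0.2)·Cov(L_1,L_2)
= 0.04·0.12 + 0.04·0.17 + 0.08·-0.1 = 0.0036

0.004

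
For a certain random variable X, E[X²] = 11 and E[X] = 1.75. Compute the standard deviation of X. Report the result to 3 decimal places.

2.817

Var(X) = 11 − (1.75)² = 7.9375
sd(X) = √7.9375 ≈ 2.817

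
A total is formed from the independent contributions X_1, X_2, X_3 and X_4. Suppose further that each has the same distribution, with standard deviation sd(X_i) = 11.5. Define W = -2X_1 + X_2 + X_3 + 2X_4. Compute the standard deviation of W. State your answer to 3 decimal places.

V(X_i) = (11.5)² = 132.25
By independence, V(W) = (-2)²V(X_1) + (1)²V(X_2) + (1)²V(X_3) + (2)²V(X_4)
= (-2)²·132.25 + (1)²·132.25 + (1)²·132.25 + (2)²·132.25 = 1322.5
sd(W) = √1322.5 ≈ 36.366

36.366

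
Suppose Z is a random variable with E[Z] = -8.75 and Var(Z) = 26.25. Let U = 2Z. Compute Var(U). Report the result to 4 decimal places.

105.0000

Var(2Z) = (2)²·Var(Z) = 4·26.25 = 105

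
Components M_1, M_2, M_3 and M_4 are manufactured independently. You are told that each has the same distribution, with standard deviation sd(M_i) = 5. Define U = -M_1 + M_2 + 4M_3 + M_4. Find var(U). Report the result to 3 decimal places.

475.000

var(M_i) = (5)² = 25
By independence, var(U) = (-1)²var(M_1) + (1)²var(M_2) + (4)²var(M_3) + (1)²var(M_4)
= (-1)²·25 + (1)²·25 + (4)²·25 + (1)²·25 = 475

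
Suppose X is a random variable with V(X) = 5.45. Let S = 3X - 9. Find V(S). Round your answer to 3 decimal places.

V(3X - 9) = (3)²·V(X) = 9·5.45 = 49.05

49.050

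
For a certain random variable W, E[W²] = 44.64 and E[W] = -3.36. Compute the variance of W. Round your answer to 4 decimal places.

33.3504

V(W) = 44.64 − (-3.36)² = 33.3504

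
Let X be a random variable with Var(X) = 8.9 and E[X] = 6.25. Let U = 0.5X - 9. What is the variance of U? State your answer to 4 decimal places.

Var(0.5X - 9) = (0.5)²·Var(X) = 0.25·8.9 = 2.225

2.2250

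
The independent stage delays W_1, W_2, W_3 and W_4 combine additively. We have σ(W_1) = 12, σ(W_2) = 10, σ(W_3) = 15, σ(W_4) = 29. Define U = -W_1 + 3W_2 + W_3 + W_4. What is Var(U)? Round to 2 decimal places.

2110.00

Var(W_1) = 144, Var(W_2) = 100, Var(W_3) = 225, Var(W_4) = 841
By independence, Var(U) = (-1)²Var(W_1) + (3)²Var(W_2) + (1)²Var(W_3) + (1)²Var(W_4)
= (-1)²·144 + (3)²·100 + (1)²·225 + (1)²·841 = 2110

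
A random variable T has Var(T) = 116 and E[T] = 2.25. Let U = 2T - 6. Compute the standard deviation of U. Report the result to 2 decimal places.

21.54

Var(2T - 6) = (2)²·116 = 464
sd(U) = √464 ≈ 21.54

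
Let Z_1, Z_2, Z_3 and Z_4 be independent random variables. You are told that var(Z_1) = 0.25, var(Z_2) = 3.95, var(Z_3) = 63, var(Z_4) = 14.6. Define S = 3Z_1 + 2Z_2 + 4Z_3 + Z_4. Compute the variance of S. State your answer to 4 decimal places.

By independence, var(S) = (3)²var(Z_1) + (2)²var(Z_2) + (4)²var(Z_3) + (1)²var(Z_4)
= (3)²·0.25 + (2)²·3.95 + (4)²·63 + (1)²·14.6 = 1040.65

1040.6500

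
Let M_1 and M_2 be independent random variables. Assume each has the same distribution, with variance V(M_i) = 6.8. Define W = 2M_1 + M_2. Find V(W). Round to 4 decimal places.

34.0000

By independence, V(W) = (2)²V(M_1) + (1)²V(M_2)
= (2)²·6.8 + (1)²·6.8 = 34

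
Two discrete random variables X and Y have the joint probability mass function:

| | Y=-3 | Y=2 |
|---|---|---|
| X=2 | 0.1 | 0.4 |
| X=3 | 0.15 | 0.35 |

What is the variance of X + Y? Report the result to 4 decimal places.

4.6875

E[X] = 2.5,  E[Y] = 0.75,  E[XY] = 1.75
Var(X) = 6.5 − (2.5)² = 0.25;  Var(Y) = 5.25 − (0.75)² = 4.6875
cov(X,Y) = 1.75 − (2.5)(0.75) = -0.125
Var(X + Y) = (1)²·0.25 + (1)²·4.6875 + 2·(1)·(1)·-0.125 = 4.6875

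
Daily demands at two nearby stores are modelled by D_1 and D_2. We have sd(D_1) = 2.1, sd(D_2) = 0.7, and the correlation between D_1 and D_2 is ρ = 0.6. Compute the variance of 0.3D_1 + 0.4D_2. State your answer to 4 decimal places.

Var(D_1) = (2.1)² = 4.41;  Var(D_2) = (0.7)² = 0.49
cov(D_1,D_2) = ρ·sd(D_1)·sd(D_2) = 0.6·2.1·0.7 = 0.882
Var(0.3D_1 + 0.4D_2) = (0.3)²·Var(D_1) + (0.4)²·Var(D_2) + 2·(0.3)·(0.4)·cov(D_1,D_2)
= 0.09·4.41 + 0.16·0.49 + 0.24·0.882 = 0.68698

0.6870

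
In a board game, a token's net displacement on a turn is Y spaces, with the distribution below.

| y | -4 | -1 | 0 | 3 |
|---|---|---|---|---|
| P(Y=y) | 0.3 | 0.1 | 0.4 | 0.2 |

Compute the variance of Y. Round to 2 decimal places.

6.21

E[Y] = (-4)(0.3) + (-1)(0.1) + (0)(0.4) + (3)(0.2) = -0.7
E[Y²] = (-4)²(0.3) + (-1)²(0.1) + (0)²(0.4) + (3)²(0.2) = 6.7
Var(Y) = E[Y²] − (E[Y])² = 6.7 − (-0.7)² = 6.21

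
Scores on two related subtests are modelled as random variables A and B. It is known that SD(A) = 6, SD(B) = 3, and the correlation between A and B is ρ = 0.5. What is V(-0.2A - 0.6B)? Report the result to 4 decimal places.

V(A) = (6)² = 36;  V(B) = (3)² = 9
Cov(A,B) = ρ·SD(A)·SD(B) = 0.5·6·3 = 9
V(-0.2A - 0.6B) = (-0.2)²·V(A) + (-0.6)²·V(B) + 2·(-0.2)·(-0.6)·Cov(A,B)
= 0.04·36 + 0.36·9 + 0.24·9 = 6.84

6.8400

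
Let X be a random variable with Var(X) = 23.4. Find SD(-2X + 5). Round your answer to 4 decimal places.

Var(-2X + 5) = (-2)²·23.4 = 93.6
SD(-2X + 5) = √93.6 ≈ 9.6747

9.6747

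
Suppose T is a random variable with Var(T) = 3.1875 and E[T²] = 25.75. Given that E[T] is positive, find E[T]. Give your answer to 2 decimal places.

4.75

(E[T])² = E[T²] − Var(T) = 25.75 − 3.1875 = 22.5625
E[T] = √22.5625 = 4.75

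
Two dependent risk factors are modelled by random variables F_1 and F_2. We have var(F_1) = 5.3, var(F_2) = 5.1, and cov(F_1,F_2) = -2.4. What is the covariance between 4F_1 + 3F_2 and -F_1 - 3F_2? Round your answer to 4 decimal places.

cov(4F_1 + 3F_2, -F_1 - 3F_2) = (4)(-1)var(F_1) + (3)(-3)var(F_2) + [(4)(-3) + (3)(-1)]cov(F_1,F_2)
= -4·5.3 + -9·5.1 + -15·-2.4 = -31.1

-31.1000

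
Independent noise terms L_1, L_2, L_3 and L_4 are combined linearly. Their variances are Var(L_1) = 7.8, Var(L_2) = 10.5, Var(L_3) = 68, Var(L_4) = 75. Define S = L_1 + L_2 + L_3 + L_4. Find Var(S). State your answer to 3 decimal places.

161.300

By independence, Var(S) = (1)²Var(L_1) + (1)²Var(L_2) + (1)²Var(L_3) + (1)²Var(L_4)
= (1)²·7.8 + (1)²·10.5 + (1)²·68 + (1)²·75 = 161.3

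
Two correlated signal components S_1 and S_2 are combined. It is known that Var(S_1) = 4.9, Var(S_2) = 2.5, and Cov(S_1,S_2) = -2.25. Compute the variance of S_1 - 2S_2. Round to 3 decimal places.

Var(S_1 - 2S_2) = (1)²·Var(S_1) + (-2)²·Var(S_2) + 2·(1)·(-2)·Cov(S_1,S_2)
= 1·4.9 + 4·2.5 + -4·-2.25 = 23.9

23.900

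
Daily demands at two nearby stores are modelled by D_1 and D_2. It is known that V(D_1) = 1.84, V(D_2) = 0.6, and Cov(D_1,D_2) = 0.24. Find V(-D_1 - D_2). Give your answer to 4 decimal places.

V(-D_1 - D_2) = (-1)²·V(D_1) + (-1)²·V(D_2) + 2·(-1)·(-1)·Cov(D_1,D_2)
= 1·1.84 + 1·0.6 + 2·0.24 = 2.92

2.9200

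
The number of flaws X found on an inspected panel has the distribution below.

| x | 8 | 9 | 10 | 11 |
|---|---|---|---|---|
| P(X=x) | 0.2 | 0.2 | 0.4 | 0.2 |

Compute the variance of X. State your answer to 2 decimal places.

1.04

E[X] = (8)(0.2) + (9)(0.2) + (10)(0.4) + (11)(0.2) = 9.6
E[X²] = (8)²(0.2) + (9)²(0.2) + (10)²(0.4) + (11)²(0.2) = 93.2
V(X) = E[X²] − (E[X])² = 93.2 − (9.6)² = 1.04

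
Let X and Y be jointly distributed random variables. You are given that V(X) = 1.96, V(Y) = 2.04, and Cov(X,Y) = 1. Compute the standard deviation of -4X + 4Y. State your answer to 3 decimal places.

V(-4X + 4Y) = (-4)²·V(X) + (4)²·V(Y) + 2·(-4)·(4)·Cov(X,Y)
= 16·1.96 + 16·2.04 + -32·1 = 32
σ(-4X + 4Y) = √32 ≈ 5.657

5.657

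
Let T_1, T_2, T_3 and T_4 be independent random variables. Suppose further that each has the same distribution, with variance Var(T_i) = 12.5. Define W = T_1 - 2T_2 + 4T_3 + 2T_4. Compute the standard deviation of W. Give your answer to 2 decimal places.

By independence, Var(W) = (1)²Var(T_1) + (-2)²Var(T_2) + (4)²Var(T_3) + (2)²Var(T_4)
= (1)²·12.5 + (-2)²·12.5 + (4)²·12.5 + (2)²·12.5 = 312.5
sd(W) = √312.5 ≈ 17.68

17.68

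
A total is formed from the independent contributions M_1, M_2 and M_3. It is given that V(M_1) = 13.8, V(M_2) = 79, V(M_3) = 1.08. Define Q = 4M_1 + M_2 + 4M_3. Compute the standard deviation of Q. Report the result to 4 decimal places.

By independence, V(Q) = (4)²V(M_1) + (1)²V(M_2) + (4)²V(M_3)
= (4)²·13.8 + (1)²·79 + (4)²·1.08 = 317.08
sd(Q) = √317.08 ≈ 17.8067

17.8067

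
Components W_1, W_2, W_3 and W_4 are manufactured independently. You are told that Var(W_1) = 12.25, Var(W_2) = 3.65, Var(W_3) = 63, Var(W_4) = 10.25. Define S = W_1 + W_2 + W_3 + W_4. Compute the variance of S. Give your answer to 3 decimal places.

89.150

By independence, Var(S) = (1)²Var(W_1) + (1)²Var(W_2) + (1)²Var(W_3) + (1)²Var(W_4)
= (1)²·12.25 + (1)²·3.65 + (1)²·63 + (1)²·10.25 = 89.15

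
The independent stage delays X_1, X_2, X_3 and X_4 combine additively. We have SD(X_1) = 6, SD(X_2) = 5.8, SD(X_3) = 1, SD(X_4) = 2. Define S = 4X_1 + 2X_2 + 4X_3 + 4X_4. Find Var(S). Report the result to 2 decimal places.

790.56

Var(X_1) = 36, Var(X_2) = 33.64, Var(X_3) = 1, Var(X_4) = 4
By independence, Var(S) = (4)²Var(X_1) + (2)²Var(X_2) + (4)²Var(X_3) + (4)²Var(X_4)
= (4)²·36 + (2)²·33.64 + (4)²·1 + (4)²·4 = 790.56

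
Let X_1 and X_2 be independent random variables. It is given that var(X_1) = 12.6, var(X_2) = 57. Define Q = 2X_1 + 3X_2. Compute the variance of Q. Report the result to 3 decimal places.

By independence, var(Q) = (2)²var(X_1) + (3)²var(X_2)
= (2)²·12.6 + (3)²·57 = 563.4

563.400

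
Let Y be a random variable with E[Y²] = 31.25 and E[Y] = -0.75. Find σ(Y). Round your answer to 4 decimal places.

V(Y) = 31.25 − (-0.75)² = 30.6875
σ(Y) = √30.6875 ≈ 5.5396

5.5396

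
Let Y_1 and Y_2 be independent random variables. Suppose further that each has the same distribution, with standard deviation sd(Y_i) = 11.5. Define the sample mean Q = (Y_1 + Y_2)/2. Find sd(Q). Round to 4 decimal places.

var(Y_i) = (11.5)² = 132.25
By independence, var(Q) = (0.5)²var(Y_1) + (0.5)²var(Y_2)
= (0.5)²·132.25 + (0.5)²·132.25 = 66.125
sd(Q) = √66.125 ≈ 8.1317

8.1317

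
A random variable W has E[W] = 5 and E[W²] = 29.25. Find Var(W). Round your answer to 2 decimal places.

Var(W) = 29.25 − (5)² = 4.25

4.25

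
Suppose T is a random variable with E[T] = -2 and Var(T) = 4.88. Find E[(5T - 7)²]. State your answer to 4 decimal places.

E[5T - 7] = 5·-2 − 7 = -17
Var(5T - 7) = (5)²·4.88 = 122
E[(5T - 7)²] = Var((5T - 7)) + (E[(5T - 7)])² = 122 + (-17)² = 411

411.0000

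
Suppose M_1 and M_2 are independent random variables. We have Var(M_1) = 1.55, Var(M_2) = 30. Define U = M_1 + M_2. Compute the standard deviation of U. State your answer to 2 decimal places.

5.62

By independence, Var(U) = (1)²Var(M_1) + (1)²Var(M_2)
= (1)²·1.55 + (1)²·30 = 31.55
σ(U) = √31.55 ≈ 5.62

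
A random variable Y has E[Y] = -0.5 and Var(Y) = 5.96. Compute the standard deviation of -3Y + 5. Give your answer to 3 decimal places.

7.324

Var(-3Y + 5) = (-3)²·5.96 = 53.64
σ(-3Y + 5) = √53.64 ≈ 7.324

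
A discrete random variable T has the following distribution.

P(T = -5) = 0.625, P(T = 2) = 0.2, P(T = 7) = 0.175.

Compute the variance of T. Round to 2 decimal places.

E[T] = (-5)(0.625) + (2)(0.2) + (7)(0.175) = -1.5
E[T²] = (-5)²(0.625) + (2)²(0.2) + (7)²(0.175) = 25
var(T) = E[T²] − (E[T])² = 25 − (-1.5)² = 22.75

22.75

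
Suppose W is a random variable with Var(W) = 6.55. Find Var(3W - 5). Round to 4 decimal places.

58.9500

Var(3W - 5) = (3)²·Var(W) = 9·6.55 = 58.95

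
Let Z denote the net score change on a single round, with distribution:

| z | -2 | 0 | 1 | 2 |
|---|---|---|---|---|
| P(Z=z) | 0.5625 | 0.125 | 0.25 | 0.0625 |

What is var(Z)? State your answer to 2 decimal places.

2.19

E[Z] = (-2)(0.5625) + (0)(0.125) + (1)(0.25) + (2)(0.0625) = -0.75
E[Z²] = (-2)²(0.5625) + (0)²(0.125) + (1)²(0.25) + (2)²(0.0625) = 2.75
var(Z) = E[Z²] − (E[Z])² = 2.75 − (-0.75)² = 2.1875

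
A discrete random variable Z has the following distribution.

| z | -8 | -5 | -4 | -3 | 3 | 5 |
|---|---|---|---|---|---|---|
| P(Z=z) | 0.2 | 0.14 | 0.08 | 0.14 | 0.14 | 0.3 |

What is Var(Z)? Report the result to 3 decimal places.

E[Z] = (-8)(0.2) + (-5)(0.14) + (-4)(0.08) + (-3)(0.14) + (3)(0.14) + (5)(0.3) = -1.12
E[Z²] = (-8)²(0.2) + (-5)²(0.14) + (-4)²(0.08) + (-3)²(0.14) + (3)²(0.14) + (5)²(0.3) = 27.6
Var(Z) = E[Z²] − (E[Z])² = 27.6 − (-1.12)² = 26.3456

26.346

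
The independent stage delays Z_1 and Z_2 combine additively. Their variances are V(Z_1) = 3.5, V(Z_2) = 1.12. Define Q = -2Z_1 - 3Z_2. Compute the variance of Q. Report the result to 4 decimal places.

By independence, V(Q) = (-2)²V(Z_1) + (-3)²V(Z_2)
= (-2)²·3.5 + (-3)²·1.12 = 24.08

24.0800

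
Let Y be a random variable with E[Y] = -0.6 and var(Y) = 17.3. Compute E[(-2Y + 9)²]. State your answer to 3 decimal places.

E[-2Y + 9] = -2·-0.6 + 9 = 10.2
var(-2Y + 9) = (-2)²·17.3 = 69.2
E[(-2Y + 9)²] = var((-2Y + 9)) + (E[(-2Y + 9)])² = 69.2 + (10.2)² = 173.24

173.240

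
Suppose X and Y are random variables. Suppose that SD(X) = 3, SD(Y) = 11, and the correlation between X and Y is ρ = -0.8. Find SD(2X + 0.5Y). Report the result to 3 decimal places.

V(X) = (3)² = 9;  V(Y) = (11)² = 121
Cov(X,Y) = ρ·SD(X)·SD(Y) = -0.8·3·11 = -26.4
V(2X + 0.5Y) = (2)²·V(X) + (0.5)²·V(Y) + 2·(2)·(0.5)·Cov(X,Y)
= 4·9 + 0.25·121 + 2·-26.4 = 13.45
SD(2X + 0.5Y) = √13.45 ≈ 3.667

3.667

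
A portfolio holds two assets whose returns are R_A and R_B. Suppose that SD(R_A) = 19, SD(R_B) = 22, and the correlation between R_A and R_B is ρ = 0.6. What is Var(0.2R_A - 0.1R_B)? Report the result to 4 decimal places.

Var(R_A) = (19)² = 361;  Var(R_B) = (22)² = 484
Cov(R_A,R_B) = ρ·SD(R_A)·SD(R_B) = 0.6·19·22 = 250.8
Var(0.2R_A - 0.1R_B) = (0.2)²·Var(R_A) + (-0.1)²·Var(R_B) + 2·(0.2)·(-0.1)·Cov(R_A,R_B)
= 0.04·361 + 0.01·484 + -0.04·250.8 = 9.248

9.2480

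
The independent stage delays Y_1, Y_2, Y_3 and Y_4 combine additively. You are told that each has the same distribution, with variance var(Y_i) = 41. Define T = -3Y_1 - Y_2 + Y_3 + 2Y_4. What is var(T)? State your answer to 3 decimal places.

615.000

By independence, var(T) = (-3)²var(Y_1) + (-1)²var(Y_2) + (1)²var(Y_3) + (2)²var(Y_4)
= (-3)²·41 + (-1)²·41 + (1)²·41 + (2)²·41 = 615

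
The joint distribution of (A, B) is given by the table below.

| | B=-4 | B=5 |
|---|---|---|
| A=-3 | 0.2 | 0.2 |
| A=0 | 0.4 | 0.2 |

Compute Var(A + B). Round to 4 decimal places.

E[A] = -1.2,  E[B] = -0.4,  E[AB] = -0.6
Var(A) = 3.6 − (-1.2)² = 2.16;  Var(B) = 19.6 − (-0.4)² = 19.44
cov(A,B) = -0.6 − (-1.2)(-0.4) = -1.08
Var(A + B) = (1)²·2.16 + (1)²·19.44 + 2·(1)·(1)·-1.08 = 19.44

19.4400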